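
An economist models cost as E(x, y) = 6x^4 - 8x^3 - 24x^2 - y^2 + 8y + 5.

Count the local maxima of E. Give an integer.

E separates as a function of x plus a function of y, so ∇E=0 decouples.
∂E/∂x = 24x(x - 2)(x + 1) = 0 at x ∈ {-1, 0, 2}; ∂E/∂y = -2(y - 4) = 0 at y ∈ {4}.
The Hessian is diagonal: diag(E_xx, E_yy). Second derivatives: E_xx(-1)=72, E_xx(0)=-48, E_xx(2)=144; E_yy(4)=-2.
Local maxima occur where both diagonal entries negative: (0, 4). Count: 1.

1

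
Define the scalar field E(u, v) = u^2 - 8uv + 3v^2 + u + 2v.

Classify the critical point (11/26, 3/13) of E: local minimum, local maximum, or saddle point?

saddle point

The Hessian of E is constant: H = [[2, -8], [-8, 6]].
det(H) = 2·6 − (-8)² = -52.
Since det(H) < 0, H is indefinite and the critical point is a saddle point.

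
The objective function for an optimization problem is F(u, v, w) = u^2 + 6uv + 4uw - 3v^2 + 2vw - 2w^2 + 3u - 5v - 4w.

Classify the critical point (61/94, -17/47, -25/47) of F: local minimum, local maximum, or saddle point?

The Hessian is constant: H = [[2, 6, 4], [6, -6, 2], [4, 2, -4]].
Leading principal minors: Δ₁ = 2, Δ₂ = -48, Δ₃ = 376.
The minors fit neither the all-positive nor the alternating-sign pattern, so H is indefinite: a saddle point.

saddle point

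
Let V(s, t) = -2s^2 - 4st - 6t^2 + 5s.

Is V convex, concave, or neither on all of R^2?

V is quadratic, so its Hessian is the constant matrix H = [[-4, -4], [-4, -12]].
det(H) = 32, tr(H) = -16.
det(H) > 0 and tr(H) < 0, so H is negative definite everywhere: concave.

concave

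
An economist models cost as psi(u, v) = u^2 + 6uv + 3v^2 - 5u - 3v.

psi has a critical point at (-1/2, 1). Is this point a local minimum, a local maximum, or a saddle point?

saddle point

The Hessian of psi is constant: H = [[2, 6], [6, 6]].
det(H) = 2·6 − 6² = -24.
Since det(H) < 0, H is indefinite and the critical point is a saddle point.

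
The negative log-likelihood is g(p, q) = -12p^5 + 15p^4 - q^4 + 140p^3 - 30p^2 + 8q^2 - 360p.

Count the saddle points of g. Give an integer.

g separates as a function of p plus a function of q, so ∇g=0 decouples.
∂g/∂p = -60(p - 3)(p - 1)(p + 1)(p + 2) = 0 at p ∈ {-2, -1, 1, 3}; ∂g/∂q = -4q(q - 2)(q + 2) = 0 at q ∈ {-2, 0, 2}.
The Hessian is diagonal: diag(g_pp, g_qq). Second derivatives: g_pp(-2)=900, g_pp(-1)=-480, g_pp(1)=720, g_pp(3)=-2400; g_qq(-2)=-32, g_qq(0)=16, g_qq(2)=-32.
Saddle points occur where the two diagonal entries have opposite signs: (-2, -2), (-2, 2), (-1, 0), (1, -2), (1, 2), (3, 0). Count: 6.

6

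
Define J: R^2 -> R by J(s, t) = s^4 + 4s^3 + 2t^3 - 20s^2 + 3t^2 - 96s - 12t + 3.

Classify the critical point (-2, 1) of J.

The mixed partial ∂²J/∂s∂t is 0, so the Hessian at any point is diag(J_ss, J_tt) = diag(4(3s^2 + 6s - 10), 6(2t + 1)).
At (-2, 1): H = diag(-40, 18).
The eigenvalues have opposite signs, so H is indefinite: a saddle point.

saddle point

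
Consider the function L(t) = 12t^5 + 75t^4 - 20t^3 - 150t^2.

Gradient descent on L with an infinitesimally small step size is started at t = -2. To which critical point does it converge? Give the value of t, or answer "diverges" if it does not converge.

L'(t) = 60t(t - 1)(t + 1)(t + 5), so L'(-2) = -1080.
Gradient descent moves in the -L' direction, i.e. t is increasing.
The nearest critical point in that direction is t = -1, where L'' = 480 > 0 (a local minimum). The iterate converges there.

-1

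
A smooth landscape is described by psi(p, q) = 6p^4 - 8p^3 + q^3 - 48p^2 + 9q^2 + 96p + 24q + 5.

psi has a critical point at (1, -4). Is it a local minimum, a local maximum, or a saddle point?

local maximum

The mixed partial ∂²psi/∂p∂q is 0, so the Hessian at any point is diag(psi_pp, psi_qq) = diag(24(3p^2 - 2p - 4), 6(q + 3)).
At (1, -4): H = diag(-72, -6).
Both eigenvalues are negative, so H is negative definite: a local maximum.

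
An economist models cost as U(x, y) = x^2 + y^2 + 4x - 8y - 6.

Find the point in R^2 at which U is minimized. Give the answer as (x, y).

(-2, 4)

U(x,y) separates as P(x) + Q(y) − 6, so its minimum is min P + min Q − 6.
P'(x) = 2x + 4 vanishes at x ∈ {-2}; Q'(y) = 2y - 8 vanishes at y ∈ {4}.
Local minima of P (where P''>0): P(-2)=-4. Local minima of Q: Q(4)=-16.
So the global minimum of U is P(-2) + Q(4) − 6 = -4 − 16 − 6 = -26, attained at (-2, 4).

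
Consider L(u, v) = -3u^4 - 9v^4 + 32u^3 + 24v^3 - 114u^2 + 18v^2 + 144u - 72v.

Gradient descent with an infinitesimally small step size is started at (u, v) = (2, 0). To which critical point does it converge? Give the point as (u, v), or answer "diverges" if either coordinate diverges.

(3, 1)

L is separable, so gradient descent decouples: u follows -∂L/∂u, v follows -∂L/∂v.
∂L/∂u = -12(u - 4)(u - 3)(u - 1); at u=2 this is -24, so u increases.
∂L/∂v = -36(v - 2)(v - 1)(v + 1); at v=0 this is -72, so v increases.
u converges to its nearest critical value 3 (a local min of the u-part); v converges to 1. The iterate converges to (3, 1).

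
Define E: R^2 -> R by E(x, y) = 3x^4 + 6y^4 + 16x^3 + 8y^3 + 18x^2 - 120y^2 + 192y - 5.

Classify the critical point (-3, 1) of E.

saddle point

The mixed partial ∂²E/∂x∂y is 0, so the Hessian at any point is diag(E_xx, E_yy) = diag(12(3x^2 + 8x + 3), 24(3y^2 + 2y - 10)).
At (-3, 1): H = diag(72, -120).
The eigenvalues have opposite signs, so H is indefinite: a saddle point.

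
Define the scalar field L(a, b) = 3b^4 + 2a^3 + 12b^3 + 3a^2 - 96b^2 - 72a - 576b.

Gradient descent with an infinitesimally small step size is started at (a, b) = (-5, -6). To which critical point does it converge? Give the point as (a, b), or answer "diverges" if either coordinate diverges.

L is separable, so gradient descent decouples: a follows -∂L/∂a, b follows -∂L/∂b.
∂L/∂a = 6(a - 3)(a + 4); at a=-5 this is 48, so a decreases.
∂L/∂b = 12(b - 4)(b + 3)(b + 4); at b=-6 this is -720, so b increases.
The a-coordinate has no critical point in that direction and runs off to infinity.

diverges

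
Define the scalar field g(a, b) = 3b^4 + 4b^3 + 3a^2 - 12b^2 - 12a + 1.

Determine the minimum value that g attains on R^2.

g(a,b) separates as P(a) + Q(b) + 1, so its minimum is min P + min Q + 1.
P'(a) = 6a - 12 vanishes at a ∈ {2}; Q'(b) = 12b(b - 1)(b + 2) vanishes at b ∈ {-2, 0, 1}.
Local minima of P (where P''>0): P(2)=-12. Local minima of Q: Q(-2)=-32, Q(1)=-5.
So the global minimum of g is P(2) + Q(-2) + 1 = -12 − 32 + 1 = -43, attained at (2, -2).

-43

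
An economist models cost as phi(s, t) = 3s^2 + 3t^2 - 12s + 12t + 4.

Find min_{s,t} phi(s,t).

-20

phi(s,t) separates as P(s) + Q(t) + 4, so its minimum is min P + min Q + 4.
P'(s) = 6s - 12 vanishes at s ∈ {2}; Q'(t) = 6(t + 2) vanishes at t ∈ {-2}.
Local minima of P (where P''>0): P(2)=-12. Local minima of Q: Q(-2)=-12.
So the global minimum of phi is P(2) + Q(-2) + 4 = -12 − 12 + 4 = -20, attained at (2, -2).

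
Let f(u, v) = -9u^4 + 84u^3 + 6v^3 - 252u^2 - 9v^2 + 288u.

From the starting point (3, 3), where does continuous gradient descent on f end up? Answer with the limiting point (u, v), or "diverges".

(2, 1)

f is separable, so gradient descent decouples: u follows -∂f/∂u, v follows -∂f/∂v.
∂f/∂u = -36(u - 4)(u - 2)(u - 1); at u=3 this is 72, so u decreases.
∂f/∂v = 18v(v - 1); at v=3 this is 108, so v decreases.
u converges to its nearest critical value 2 (a local min of the u-part); v converges to 1. The iterate converges to (2, 1).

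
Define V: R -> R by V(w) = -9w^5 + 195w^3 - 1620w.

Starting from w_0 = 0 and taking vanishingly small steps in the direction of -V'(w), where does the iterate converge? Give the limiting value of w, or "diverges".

2

V'(w) = -45(w - 3)(w - 2)(w + 2)(w + 3), so V'(0) = -1620.
Gradient descent moves in the -V' direction, i.e. w is increasing.
The nearest critical point in that direction is w = 2, where V'' = 900 > 0 (a local minimum). The iterate converges there.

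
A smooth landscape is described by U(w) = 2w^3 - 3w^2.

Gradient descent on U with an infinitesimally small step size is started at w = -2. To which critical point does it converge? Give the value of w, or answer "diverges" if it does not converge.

U'(w) = 6w(w - 1), so U'(-2) = 36.
Gradient descent moves in the -U' direction, i.e. w is decreasing.
There is no critical point below w=-2, and U' keeps the same sign, so the iterate runs off to −∞.

diverges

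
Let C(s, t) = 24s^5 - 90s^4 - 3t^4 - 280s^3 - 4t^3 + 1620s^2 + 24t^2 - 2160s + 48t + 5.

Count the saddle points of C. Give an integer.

6

C separates as a function of s plus a function of t, so ∇C=0 decouples.
∂C/∂s = 120(s - 3)(s - 2)(s - 1)(s + 3) = 0 at s ∈ {-3, 1, 2, 3}; ∂C/∂t = -12(t - 2)(t + 1)(t + 2) = 0 at t ∈ {-2, -1, 2}.
The Hessian is diagonal: diag(C_ss, C_tt). Second derivatives: C_ss(-3)=-14400, C_ss(1)=960, C_ss(2)=-600, C_ss(3)=1440; C_tt(-2)=-48, C_tt(-1)=36, C_tt(2)=-144.
Saddle points occur where the two diagonal entries have opposite signs: (-3, -1), (1, -2), (1, 2), (2, -1), (3, -2), (3, 2). Count: 6.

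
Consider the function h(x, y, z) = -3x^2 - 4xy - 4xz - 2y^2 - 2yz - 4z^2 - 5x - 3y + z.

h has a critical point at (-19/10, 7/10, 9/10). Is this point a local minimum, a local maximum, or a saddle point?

The Hessian is constant: H = [[-6, -4, -4], [-4, -4, -2], [-4, -2, -8]].
Leading principal minors: Δ₁ = -6, Δ₂ = 8, Δ₃ = -40.
The minors alternate sign starting negative (−, +, −), so H is negative definite: a local maximum.

local maximum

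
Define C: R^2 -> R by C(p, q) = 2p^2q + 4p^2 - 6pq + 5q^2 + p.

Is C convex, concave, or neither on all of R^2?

The term 2p^2q is cubic, so the Hessian is not constant.
∂²C/∂p² = 4q + 8, which takes both signs as q varies (negative for sufficiently negative q). A diagonal entry of the Hessian changing sign means the Hessian is neither positive- nor negative-semidefinite on all of R^2.

neither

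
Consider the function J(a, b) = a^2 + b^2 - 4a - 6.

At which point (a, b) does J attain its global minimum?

(2, 0)

J(a,b) separates as P(a) + Q(b) − 6, so its minimum is min P + min Q − 6.
P'(a) = 2a - 4 vanishes at a ∈ {2}; Q'(b) = 2b vanishes at b ∈ {0}.
Local minima of P (where P''>0): P(2)=-4. Local minima of Q: Q(0)=0.
So the global minimum of J is P(2) + Q(0) − 6 = -4 + 0 − 6 = -10, attained at (2, 0).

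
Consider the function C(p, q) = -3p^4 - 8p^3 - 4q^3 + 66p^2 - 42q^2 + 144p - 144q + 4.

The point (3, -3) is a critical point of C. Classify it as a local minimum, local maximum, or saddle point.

The mixed partial ∂²C/∂p∂q is 0, so the Hessian at any point is diag(C_pp, C_qq) = diag(12(-3p^2 - 4p + 11), -12(2q + 7)).
At (3, -3): H = diag(-336, -12).
Both eigenvalues are negative, so H is negative definite: a local maximum.

local maximum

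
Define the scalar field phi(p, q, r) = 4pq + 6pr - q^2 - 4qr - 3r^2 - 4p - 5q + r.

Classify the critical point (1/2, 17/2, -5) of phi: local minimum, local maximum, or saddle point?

saddle point

The Hessian is constant: H = [[0, 4, 6], [4, -2, -4], [6, -4, -6]].
Leading principal minors: Δ₁ = 0, Δ₂ = -16, Δ₃ = -24.
The minors fit neither the all-positive nor the alternating-sign pattern, so H is indefinite: a saddle point.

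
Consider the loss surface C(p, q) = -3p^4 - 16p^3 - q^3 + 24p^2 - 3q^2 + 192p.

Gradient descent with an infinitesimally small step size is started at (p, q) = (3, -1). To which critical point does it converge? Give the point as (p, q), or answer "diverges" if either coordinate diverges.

C is separable, so gradient descent decouples: p follows -∂C/∂p, q follows -∂C/∂q.
∂C/∂p = -12(p - 2)(p + 2)(p + 4); at p=3 this is -420, so p increases.
∂C/∂q = -3q(q + 2); at q=-1 this is 3, so q decreases.
The p-coordinate has no critical point in that direction and runs off to infinity.

diverges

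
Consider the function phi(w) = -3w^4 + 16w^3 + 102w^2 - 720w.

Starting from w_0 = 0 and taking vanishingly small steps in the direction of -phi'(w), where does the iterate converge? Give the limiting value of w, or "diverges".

3

phi'(w) = -12(w - 5)(w - 3)(w + 4), so phi'(0) = -720.
Gradient descent moves in the -phi' direction, i.e. w is increasing.
The nearest critical point in that direction is w = 3, where phi'' = 168 > 0 (a local minimum). The iterate converges there.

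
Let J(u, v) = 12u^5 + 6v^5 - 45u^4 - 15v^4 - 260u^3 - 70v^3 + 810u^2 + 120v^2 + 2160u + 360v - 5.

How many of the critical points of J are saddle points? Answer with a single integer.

8

J separates as a function of u plus a function of v, so ∇J=0 decouples.
∂J/∂u = 60(u - 4)(u - 3)(u + 1)(u + 3) = 0 at u ∈ {-3, -1, 3, 4}; ∂J/∂v = 30(v - 3)(v - 2)(v + 1)(v + 2) = 0 at v ∈ {-2, -1, 2, 3}.
The Hessian is diagonal: diag(J_uu, J_vv). Second derivatives: J_uu(-3)=-5040, J_uu(-1)=2400, J_uu(3)=-1440, J_uu(4)=2100; J_vv(-2)=-600, J_vv(-1)=360, J_vv(2)=-360, J_vv(3)=600.
Saddle points occur where the two diagonal entries have opposite signs: (-3, -1), (-3, 3), (-1, -2), (-1, 2), (3, -1), (3, 3), (4, -2), (4, 2). Count: 8.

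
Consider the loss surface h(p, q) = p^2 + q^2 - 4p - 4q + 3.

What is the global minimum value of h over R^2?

-5

h(p,q) separates as A(p) + B(q) + 3, so its minimum is min A + min B + 3.
A'(p) = 2p - 4 vanishes at p ∈ {2}; B'(q) = 2q - 4 vanishes at q ∈ {2}.
Local minima of A (where A''>0): A(2)=-4. Local minima of B: B(2)=-4.
So the global minimum of h is A(2) + B(2) + 3 = -4 − 4 + 3 = -5, attained at (2, 2).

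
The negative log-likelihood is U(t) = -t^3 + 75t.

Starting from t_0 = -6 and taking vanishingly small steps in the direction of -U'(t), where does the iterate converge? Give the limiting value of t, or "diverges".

-5

U'(t) = -3(t - 5)(t + 5), so U'(-6) = -33.
Gradient descent moves in the -U' direction, i.e. t is increasing.
The nearest critical point in that direction is t = -5, where U'' = 30 > 0 (a local minimum). The iterate converges there.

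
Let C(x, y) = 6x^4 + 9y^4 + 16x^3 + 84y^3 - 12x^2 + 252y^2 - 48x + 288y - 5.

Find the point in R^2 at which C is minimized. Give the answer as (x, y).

(1, -4)

C(x,y) separates as P(x) + Q(y) − 5, so its minimum is min P + min Q − 5.
P'(x) = 24(x - 1)(x + 1)(x + 2) vanishes at x ∈ {-2, -1, 1}; Q'(y) = 36(y + 1)(y + 2)(y + 4) vanishes at y ∈ {-4, -2, -1}.
Local minima of P (where P''>0): P(-2)=16, P(1)=-38. Local minima of Q: Q(-4)=-192, Q(-1)=-111.
So the global minimum of C is P(1) + Q(-4) − 5 = -38 − 192 − 5 = -235, attained at (1, -4).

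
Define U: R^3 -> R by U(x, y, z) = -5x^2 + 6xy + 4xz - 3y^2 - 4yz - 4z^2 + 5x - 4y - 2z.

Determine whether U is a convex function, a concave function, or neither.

U is quadratic, so its Hessian is the constant matrix H = [[-10, 6, 4], [6, -6, -4], [4, -4, -8]].
Leading principal minors: -10, 24, -128.
Signs alternate −, +, − ⇒ H ≺ 0 ⇒ concave.

concave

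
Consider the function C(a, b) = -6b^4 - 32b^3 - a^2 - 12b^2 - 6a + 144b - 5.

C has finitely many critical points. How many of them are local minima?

C separates as a function of a plus a function of b, so ∇C=0 decouples.
∂C/∂a = -2(a + 3) = 0 at a ∈ {-3}; ∂C/∂b = -24(b - 1)(b + 2)(b + 3) = 0 at b ∈ {-3, -2, 1}.
The Hessian is diagonal: diag(C_aa, C_bb). Second derivatives: C_aa(-3)=-2; C_bb(-3)=-96, C_bb(-2)=72, C_bb(1)=-288.
Local minima occur where both diagonal entries positive: none. Count: 0.

0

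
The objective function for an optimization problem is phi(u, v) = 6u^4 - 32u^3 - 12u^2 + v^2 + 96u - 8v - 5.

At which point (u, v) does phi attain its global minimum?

(4, 4)

phi(u,v) separates as P(u) + Q(v) − 5, so its minimum is min P + min Q − 5.
P'(u) = 24(u - 4)(u - 1)(u + 1) vanishes at u ∈ {-1, 1, 4}; Q'(v) = 2v - 8 vanishes at v ∈ {4}.
Local minima of P (where P''>0): P(-1)=-70, P(4)=-320. Local minima of Q: Q(4)=-16.
So the global minimum of phi is P(4) + Q(4) − 5 = -320 − 16 − 5 = -341, attained at (4, 4).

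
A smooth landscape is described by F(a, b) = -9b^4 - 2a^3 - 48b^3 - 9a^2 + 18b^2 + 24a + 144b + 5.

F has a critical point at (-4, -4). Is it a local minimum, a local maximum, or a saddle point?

The mixed partial ∂²F/∂a∂b is 0, so the Hessian at any point is diag(F_aa, F_bb) = diag(-6(2a + 3), 36(-3b^2 - 8b + 1)).
At (-4, -4): H = diag(30, -540).
The eigenvalues have opposite signs, so H is indefinite: a saddle point.

saddle point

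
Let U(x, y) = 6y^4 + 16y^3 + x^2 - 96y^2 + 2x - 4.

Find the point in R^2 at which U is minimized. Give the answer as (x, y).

(-1, -4)

U(x,y) separates as P(x) + Q(y) − 4, so its minimum is min P + min Q − 4.
P'(x) = 2x + 2 vanishes at x ∈ {-1}; Q'(y) = 24y(y - 2)(y + 4) vanishes at y ∈ {-4, 0, 2}.
Local minima of P (where P''>0): P(-1)=-1. Local minima of Q: Q(-4)=-1024, Q(2)=-160.
So the global minimum of U is P(-1) + Q(-4) − 4 = -1 − 1024 − 4 = -1029, attained at (-1, -4).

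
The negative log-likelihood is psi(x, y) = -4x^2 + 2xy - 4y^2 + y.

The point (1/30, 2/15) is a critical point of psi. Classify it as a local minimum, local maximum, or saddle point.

local maximum

The Hessian of psi is constant: H = [[-8, 2], [2, -8]].
det(H) = (-8)·(-8) − 2² = 60.
det(H) > 0 and tr(H) = -16 < 0, so H is negative definite and the point is a local maximum.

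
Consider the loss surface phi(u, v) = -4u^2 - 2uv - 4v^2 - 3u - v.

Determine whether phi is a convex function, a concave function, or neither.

concave

phi is quadratic, so its Hessian is the constant matrix H = [[-8, -2], [-2, -8]].
det(H) = 60, tr(H) = -16.
det(H) > 0 and tr(H) < 0, so H is negative definite everywhere: concave.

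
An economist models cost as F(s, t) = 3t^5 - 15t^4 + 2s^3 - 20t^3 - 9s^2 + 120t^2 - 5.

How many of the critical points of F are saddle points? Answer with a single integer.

F separates as a function of s plus a function of t, so ∇F=0 decouples.
∂F/∂s = 6s(s - 3) = 0 at s ∈ {0, 3}; ∂F/∂t = 15t(t - 4)(t - 2)(t + 2) = 0 at t ∈ {-2, 0, 2, 4}.
The Hessian is diagonal: diag(F_ss, F_tt). Second derivatives: F_ss(0)=-18, F_ss(3)=18; F_tt(-2)=-720, F_tt(0)=240, F_tt(2)=-240, F_tt(4)=720.
Saddle points occur where the two diagonal entries have opposite signs: (0, 0), (0, 4), (3, -2), (3, 2). Count: 4.

4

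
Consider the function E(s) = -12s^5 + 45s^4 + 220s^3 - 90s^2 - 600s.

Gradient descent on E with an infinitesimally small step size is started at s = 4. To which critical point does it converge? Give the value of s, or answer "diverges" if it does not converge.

1

E'(s) = -60(s - 5)(s - 1)(s + 1)(s + 2), so E'(4) = 5400.
Gradient descent moves in the -E' direction, i.e. s is decreasing.
The nearest critical point in that direction is s = 1, where E'' = 1440 > 0 (a local minimum). The iterate converges there.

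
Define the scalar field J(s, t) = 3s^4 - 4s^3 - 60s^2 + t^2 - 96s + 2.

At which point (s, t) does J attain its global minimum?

J(s,t) separates as P(s) + Q(t) + 2, so its minimum is min P + min Q + 2.
P'(s) = 12(s - 4)(s + 1)(s + 2) vanishes at s ∈ {-2, -1, 4}; Q'(t) = 2t vanishes at t ∈ {0}.
Local minima of P (where P''>0): P(-2)=32, P(4)=-832. Local minima of Q: Q(0)=0.
So the global minimum of J is P(4) + Q(0) + 2 = -832 + 0 + 2 = -830, attained at (4, 0).

(4, 0)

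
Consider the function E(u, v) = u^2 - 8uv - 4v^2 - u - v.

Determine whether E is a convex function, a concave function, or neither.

neither

E is quadratic, so its Hessian is the constant matrix H = [[2, -8], [-8, -8]].
det(H) = -80, tr(H) = -6.
det(H) < 0, so H is indefinite: neither convex nor concave.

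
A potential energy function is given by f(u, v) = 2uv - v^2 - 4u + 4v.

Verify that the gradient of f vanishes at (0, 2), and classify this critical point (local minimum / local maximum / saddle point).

∇f = (2v - 4, 2u - 2v + 4); substituting (0, 2) gives ∇f = (0, 0), so (0, 2) is indeed a critical point.
The Hessian of f is constant: H = [[0, 2], [2, -2]].
det(H) = 0·(-2) − 2² = -4.
Since det(H) < 0, H is indefinite and the critical point is a saddle point.

saddle point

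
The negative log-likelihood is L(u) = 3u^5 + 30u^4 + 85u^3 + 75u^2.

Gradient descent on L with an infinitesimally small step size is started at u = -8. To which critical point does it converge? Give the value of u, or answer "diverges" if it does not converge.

diverges

L'(u) = 15u(u + 1)(u + 2)(u + 5), so L'(-8) = 15120.
Gradient descent moves in the -L' direction, i.e. u is decreasing.
There is no critical point below u=-8, and L' keeps the same sign, so the iterate runs off to −∞.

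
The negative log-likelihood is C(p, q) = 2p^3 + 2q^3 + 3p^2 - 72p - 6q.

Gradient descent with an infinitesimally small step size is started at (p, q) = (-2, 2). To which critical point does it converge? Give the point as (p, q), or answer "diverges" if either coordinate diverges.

C is separable, so gradient descent decouples: p follows -∂C/∂p, q follows -∂C/∂q.
∂C/∂p = 6(p - 3)(p + 4); at p=-2 this is -60, so p increases.
∂C/∂q = 6(q - 1)(q + 1); at q=2 this is 18, so q decreases.
p converges to its nearest critical value 3 (a local min of the p-part); q converges to 1. The iterate converges to (3, 1).

(3, 1)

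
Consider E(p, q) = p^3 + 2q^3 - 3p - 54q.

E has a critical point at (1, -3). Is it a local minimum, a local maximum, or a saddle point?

saddle point

The mixed partial ∂²E/∂p∂q is 0, so the Hessian at any point is diag(E_pp, E_qq) = diag(6p, 12q).
At (1, -3): H = diag(6, -36).
The eigenvalues have opposite signs, so H is indefinite: a saddle point.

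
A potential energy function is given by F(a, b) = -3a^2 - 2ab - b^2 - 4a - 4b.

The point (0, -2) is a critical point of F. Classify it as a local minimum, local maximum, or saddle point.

local maximum

The Hessian of F is constant: H = [[-6, -2], [-2, -2]].
det(H) = (-6)·(-2) − (-2)² = 8.
det(H) > 0 and tr(H) = -8 < 0, so H is negative definite and the point is a local maximum.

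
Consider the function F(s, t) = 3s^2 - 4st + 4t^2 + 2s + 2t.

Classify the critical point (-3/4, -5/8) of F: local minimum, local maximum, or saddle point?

local minimum

The Hessian of F is constant: H = [[6, -4], [-4, 8]].
det(H) = 6·8 − (-4)² = 32.
det(H) > 0 and tr(H) = 14 > 0, so H is positive definite and the point is a local minimum.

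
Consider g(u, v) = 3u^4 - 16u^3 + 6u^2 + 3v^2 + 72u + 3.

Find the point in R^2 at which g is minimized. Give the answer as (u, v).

g(u,v) separates as P(u) + Q(v) + 3, so its minimum is min P + min Q + 3.
P'(u) = 12(u - 3)(u - 2)(u + 1) vanishes at u ∈ {-1, 2, 3}; Q'(v) = 6v vanishes at v ∈ {0}.
Local minima of P (where P''>0): P(-1)=-47, P(3)=81. Local minima of Q: Q(0)=0.
So the global minimum of g is P(-1) + Q(0) + 3 = -47 + 0 + 3 = -44, attained at (-1, 0).

(-1, 0)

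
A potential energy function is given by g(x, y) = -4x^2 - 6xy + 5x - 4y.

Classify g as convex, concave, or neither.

neither

g is quadratic, so its Hessian is the constant matrix H = [[-8, -6], [-6, 0]].
det(H) = -36, tr(H) = -8.
det(H) < 0, so H is indefinite: neither convex nor concave.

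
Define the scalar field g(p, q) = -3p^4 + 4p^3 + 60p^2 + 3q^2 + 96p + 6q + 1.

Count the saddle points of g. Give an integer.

g separates as a function of p plus a function of q, so ∇g=0 decouples.
∂g/∂p = -12(p - 4)(p + 1)(p + 2) = 0 at p ∈ {-2, -1, 4}; ∂g/∂q = 6(q + 1) = 0 at q ∈ {-1}.
The Hessian is diagonal: diag(g_pp, g_qq). Second derivatives: g_pp(-2)=-72, g_pp(-1)=60, g_pp(4)=-360; g_qq(-1)=6.
Saddle points occur where the two diagonal entries have opposite signs: (-2, -1), (4, -1). Count: 2.

2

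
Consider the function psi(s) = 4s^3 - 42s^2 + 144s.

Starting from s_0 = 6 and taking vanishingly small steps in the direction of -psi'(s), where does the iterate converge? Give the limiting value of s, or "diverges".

4

psi'(s) = 12(s - 4)(s - 3), so psi'(6) = 72.
Gradient descent moves in the -psi' direction, i.e. s is decreasing.
The nearest critical point in that direction is s = 4, where psi'' = 12 > 0 (a local minimum). The iterate converges there.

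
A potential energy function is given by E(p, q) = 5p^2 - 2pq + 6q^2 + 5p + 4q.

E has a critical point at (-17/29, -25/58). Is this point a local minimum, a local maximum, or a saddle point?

local minimum

The Hessian of E is constant: H = [[10, -2], [-2, 12]].
det(H) = 10·12 − (-2)² = 116.
det(H) > 0 and tr(H) = 22 > 0, so H is positive definite and the point is a local minimum.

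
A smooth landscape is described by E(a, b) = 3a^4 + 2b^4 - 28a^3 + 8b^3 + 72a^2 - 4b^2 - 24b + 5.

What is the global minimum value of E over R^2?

-13

E(a,b) separates as P(a) + Q(b) + 5, so its minimum is min P + min Q + 5.
P'(a) = 12a(a - 4)(a - 3) vanishes at a ∈ {0, 3, 4}; Q'(b) = 8(b - 1)(b + 1)(b + 3) vanishes at b ∈ {-3, -1, 1}.
Local minima of P (where P''>0): P(0)=0, P(4)=128. Local minima of Q: Q(-3)=-18, Q(1)=-18.
So the global minimum of E is P(0) + Q(-3) + 5 = 0 − 18 + 5 = -13, attained at (0, -3).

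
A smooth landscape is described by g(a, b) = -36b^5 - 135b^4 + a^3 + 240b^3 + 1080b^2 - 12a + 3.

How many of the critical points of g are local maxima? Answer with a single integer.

2

g separates as a function of a plus a function of b, so ∇g=0 decouples.
∂g/∂a = 3(a - 2)(a + 2) = 0 at a ∈ {-2, 2}; ∂g/∂b = -180b(b - 2)(b + 2)(b + 3) = 0 at b ∈ {-3, -2, 0, 2}.
The Hessian is diagonal: diag(g_aa, g_bb). Second derivatives: g_aa(-2)=-12, g_aa(2)=12; g_bb(-3)=2700, g_bb(-2)=-1440, g_bb(0)=2160, g_bb(2)=-7200.
Local maxima occur where both diagonal entries negative: (-2, -2), (-2, 2). Count: 2.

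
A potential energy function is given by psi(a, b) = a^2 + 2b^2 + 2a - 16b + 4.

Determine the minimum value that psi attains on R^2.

-29

psi(a,b) separates as P(a) + Q(b) + 4, so its minimum is min P + min Q + 4.
P'(a) = 2a + 2 vanishes at a ∈ {-1}; Q'(b) = 4b - 16 vanishes at b ∈ {4}.
Local minima of P (where P''>0): P(-1)=-1. Local minima of Q: Q(4)=-32.
So the global minimum of psi is P(-1) + Q(4) + 4 = -1 − 32 + 4 = -29, attained at (-1, 4).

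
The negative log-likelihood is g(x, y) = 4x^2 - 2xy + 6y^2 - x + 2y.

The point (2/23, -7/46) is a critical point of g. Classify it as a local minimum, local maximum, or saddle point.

local minimum

The Hessian of g is constant: H = [[8, -2], [-2, 12]].
det(H) = 8·12 − (-2)² = 92.
det(H) > 0 and tr(H) = 20 > 0, so H is positive definite and the point is a local minimum.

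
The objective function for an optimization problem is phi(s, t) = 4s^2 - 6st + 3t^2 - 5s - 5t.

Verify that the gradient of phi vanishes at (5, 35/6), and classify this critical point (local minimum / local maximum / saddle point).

∇phi = (8s - 6t - 5, -6s + 6t - 5); substituting (5, 35/6) gives ∇phi = (0, 0), so (5, 35/6) is indeed a critical point.
The Hessian of phi is constant: H = [[8, -6], [-6, 6]].
det(H) = 8·6 − (-6)² = 12.
det(H) > 0 and tr(H) = 14 > 0, so H is positive definite and the point is a local minimum.

local minimum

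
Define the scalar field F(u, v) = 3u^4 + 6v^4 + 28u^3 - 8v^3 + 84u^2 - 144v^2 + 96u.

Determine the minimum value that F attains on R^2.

-1344

F(u,v) separates as P(u) + Q(v), so its minimum is min P + min Q.
P'(u) = 12(u + 1)(u + 2)(u + 4) vanishes at u ∈ {-4, -2, -1}; Q'(v) = 24v(v - 4)(v + 3) vanishes at v ∈ {-3, 0, 4}.
Local minima of P (where P''>0): P(-4)=-64, P(-1)=-37. Local minima of Q: Q(-3)=-594, Q(4)=-1280.
So the global minimum of F is P(-4) + Q(4) = -64 − 1280 = -1344, attained at (-4, 4).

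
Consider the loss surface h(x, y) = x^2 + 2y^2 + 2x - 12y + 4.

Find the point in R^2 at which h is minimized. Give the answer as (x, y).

(-1, 3)

h(x,y) separates as P(x) + Q(y) + 4, so its minimum is min P + min Q + 4.
P'(x) = 2x + 2 vanishes at x ∈ {-1}; Q'(y) = 4y - 12 vanishes at y ∈ {3}.
Local minima of P (where P''>0): P(-1)=-1. Local minima of Q: Q(3)=-18.
So the global minimum of h is P(-1) + Q(3) + 4 = -1 − 18 + 4 = -15, attained at (-1, 3).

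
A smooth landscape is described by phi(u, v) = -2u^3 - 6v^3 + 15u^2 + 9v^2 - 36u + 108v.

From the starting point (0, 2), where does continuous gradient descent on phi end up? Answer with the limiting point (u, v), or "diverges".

phi is separable, so gradient descent decouples: u follows -∂phi/∂u, v follows -∂phi/∂v.
∂phi/∂u = -6(u - 3)(u - 2); at u=0 this is -36, so u increases.
∂phi/∂v = -18(v - 3)(v + 2); at v=2 this is 72, so v decreases.
u converges to its nearest critical value 2 (a local min of the u-part); v converges to -2. The iterate converges to (2, -2).

(2, -2)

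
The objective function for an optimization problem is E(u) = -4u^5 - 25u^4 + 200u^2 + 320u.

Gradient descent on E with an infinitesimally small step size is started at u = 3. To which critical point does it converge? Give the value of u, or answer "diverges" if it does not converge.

E'(u) = -20(u - 2)(u + 1)(u + 2)(u + 4), so E'(3) = -2800.
Gradient descent moves in the -E' direction, i.e. u is increasing.
There is no critical point above u=3, and E' keeps the same sign, so the iterate runs off to +∞.

diverges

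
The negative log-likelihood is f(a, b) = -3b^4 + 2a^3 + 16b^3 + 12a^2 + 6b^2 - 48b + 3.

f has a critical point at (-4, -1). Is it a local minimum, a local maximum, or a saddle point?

local maximum

The mixed partial ∂²f/∂a∂b is 0, so the Hessian at any point is diag(f_aa, f_bb) = diag(12(a + 2), 12(-3b^2 + 8b + 1)).
At (-4, -1): H = diag(-24, -120).
Both eigenvalues are negative, so H is negative definite: a local maximum.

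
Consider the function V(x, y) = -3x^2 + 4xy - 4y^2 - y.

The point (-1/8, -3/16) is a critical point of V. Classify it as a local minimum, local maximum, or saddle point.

local maximum

The Hessian of V is constant: H = [[-6, 4], [4, -8]].
det(H) = (-6)·(-8) − 4² = 32.
det(H) > 0 and tr(H) = -14 < 0, so H is negative definite and the point is a local maximum.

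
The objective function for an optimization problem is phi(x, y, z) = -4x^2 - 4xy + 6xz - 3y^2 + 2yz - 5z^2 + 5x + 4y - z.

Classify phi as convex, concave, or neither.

concave

phi is quadratic, so its Hessian is the constant matrix H = [[-8, -4, 6], [-4, -6, 2], [6, 2, -10]].
Leading principal minors: -8, 32, -168.
Signs alternate −, +, − ⇒ H ≺ 0 ⇒ concave.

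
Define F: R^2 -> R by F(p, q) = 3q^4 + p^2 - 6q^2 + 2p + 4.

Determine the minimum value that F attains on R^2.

0

F(p,q) separates as A(p) + B(q) + 4, so its minimum is min A + min B + 4.
A'(p) = 2p + 2 vanishes at p ∈ {-1}; B'(q) = 12q(q - 1)(q + 1) vanishes at q ∈ {-1, 0, 1}.
Local minima of A (where A''>0): A(-1)=-1. Local minima of B: B(-1)=-3, B(1)=-3.
So the global minimum of F is A(-1) + B(-1) + 4 = -1 − 3 + 4 = 0, attained at (-1, -1).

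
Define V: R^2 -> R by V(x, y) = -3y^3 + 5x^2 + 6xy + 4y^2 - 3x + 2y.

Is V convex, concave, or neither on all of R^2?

neither

The term -3y^3 is cubic, so the Hessian is not constant.
∂²V/∂y² = -18y + 8, which takes both signs as y varies (negative for sufficiently large y). A diagonal entry of the Hessian changing sign means the Hessian is neither positive- nor negative-semidefinite on all of R^2.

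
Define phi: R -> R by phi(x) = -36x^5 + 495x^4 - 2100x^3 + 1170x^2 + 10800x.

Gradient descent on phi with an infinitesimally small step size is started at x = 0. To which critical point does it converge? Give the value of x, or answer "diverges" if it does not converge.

phi'(x) = -180(x - 5)(x - 4)(x - 3)(x + 1), so phi'(0) = 10800.
Gradient descent moves in the -phi' direction, i.e. x is decreasing.
The nearest critical point in that direction is x = -1, where phi'' = 21600 > 0 (a local minimum). The iterate converges there.

-1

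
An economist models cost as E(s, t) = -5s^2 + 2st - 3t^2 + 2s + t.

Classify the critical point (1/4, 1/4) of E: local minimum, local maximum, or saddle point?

local maximum

The Hessian of E is constant: H = [[-10, 2], [2, -6]].
det(H) = (-10)·(-6) − 2² = 56.
det(H) > 0 and tr(H) = -16 < 0, so H is negative definite and the point is a local maximum.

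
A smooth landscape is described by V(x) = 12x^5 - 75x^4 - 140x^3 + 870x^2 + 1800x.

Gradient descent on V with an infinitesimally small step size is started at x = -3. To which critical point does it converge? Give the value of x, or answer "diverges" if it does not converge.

diverges

V'(x) = 60(x - 5)(x - 3)(x + 1)(x + 2), so V'(-3) = 5760.
Gradient descent moves in the -V' direction, i.e. x is decreasing.
There is no critical point below x=-3, and V' keeps the same sign, so the iterate runs off to −∞.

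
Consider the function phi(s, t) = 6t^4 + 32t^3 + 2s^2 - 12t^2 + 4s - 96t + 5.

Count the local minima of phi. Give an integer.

phi separates as a function of s plus a function of t, so ∇phi=0 decouples.
∂phi/∂s = 4(s + 1) = 0 at s ∈ {-1}; ∂phi/∂t = 24(t - 1)(t + 1)(t + 4) = 0 at t ∈ {-4, -1, 1}.
The Hessian is diagonal: diag(phi_ss, phi_tt). Second derivatives: phi_ss(-1)=4; phi_tt(-4)=360, phi_tt(-1)=-144, phi_tt(1)=240.
Local minima occur where both diagonal entries positive: (-1, -4), (-1, 1). Count: 2.

2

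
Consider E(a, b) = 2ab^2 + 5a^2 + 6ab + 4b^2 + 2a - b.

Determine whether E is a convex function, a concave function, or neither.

The term 2ab^2 is cubic, so the Hessian is not constant.
∂²E/∂b² = 4a + 8, which takes both signs as a varies (negative for sufficiently negative a). A diagonal entry of the Hessian changing sign means the Hessian is neither positive- nor negative-semidefinite on all of R^2.

neither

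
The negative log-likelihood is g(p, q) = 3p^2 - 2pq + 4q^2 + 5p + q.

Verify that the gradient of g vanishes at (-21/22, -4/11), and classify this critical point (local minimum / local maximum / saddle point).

∇g = (6p - 2q + 5, -2p + 8q + 1); substituting (-21/22, -4/11) gives ∇g = (0, 0), so (-21/22, -4/11) is indeed a critical point.
The Hessian of g is constant: H = [[6, -2], [-2, 8]].
det(H) = 6·8 − (-2)² = 44.
det(H) > 0 and tr(H) = 14 > 0, so H is positive definite and the point is a local minimum.

local minimum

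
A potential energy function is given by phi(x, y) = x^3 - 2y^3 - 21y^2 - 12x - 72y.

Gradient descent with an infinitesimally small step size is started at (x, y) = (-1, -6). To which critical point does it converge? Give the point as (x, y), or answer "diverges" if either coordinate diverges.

phi is separable, so gradient descent decouples: x follows -∂phi/∂x, y follows -∂phi/∂y.
∂phi/∂x = 3(x - 2)(x + 2); at x=-1 this is -9, so x increases.
∂phi/∂y = -6(y + 3)(y + 4); at y=-6 this is -36, so y increases.
x converges to its nearest critical value 2 (a local min of the x-part); y converges to -4. The iterate converges to (2, -4).

(2, -4)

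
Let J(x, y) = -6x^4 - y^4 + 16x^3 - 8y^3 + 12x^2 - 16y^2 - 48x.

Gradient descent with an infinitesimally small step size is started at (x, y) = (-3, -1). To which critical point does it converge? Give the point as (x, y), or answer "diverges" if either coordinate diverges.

diverges

J is separable, so gradient descent decouples: x follows -∂J/∂x, y follows -∂J/∂y.
∂J/∂x = -24(x - 2)(x - 1)(x + 1); at x=-3 this is 960, so x decreases.
∂J/∂y = -4y(y + 2)(y + 4); at y=-1 this is 12, so y decreases.
The x-coordinate has no critical point in that direction and runs off to infinity.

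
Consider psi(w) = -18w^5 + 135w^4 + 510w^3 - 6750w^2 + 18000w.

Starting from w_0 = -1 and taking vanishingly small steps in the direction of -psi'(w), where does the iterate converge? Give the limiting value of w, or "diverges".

-5

psi'(w) = -90(w - 5)(w - 4)(w - 2)(w + 5), so psi'(-1) = 32400.
Gradient descent moves in the -psi' direction, i.e. w is decreasing.
The nearest critical point in that direction is w = -5, where psi'' = 56700 > 0 (a local minimum). The iterate converges there.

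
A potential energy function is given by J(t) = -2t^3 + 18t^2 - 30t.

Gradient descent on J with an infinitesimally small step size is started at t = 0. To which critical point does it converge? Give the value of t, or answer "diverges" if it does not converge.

J'(t) = -6(t - 5)(t - 1), so J'(0) = -30.
Gradient descent moves in the -J' direction, i.e. t is increasing.
The nearest critical point in that direction is t = 1, where J'' = 24 > 0 (a local minimum). The iterate converges there.

1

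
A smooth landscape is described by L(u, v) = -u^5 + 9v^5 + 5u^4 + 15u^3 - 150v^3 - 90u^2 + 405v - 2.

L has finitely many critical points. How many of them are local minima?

L separates as a function of u plus a function of v, so ∇L=0 decouples.
∂L/∂u = -5u(u - 4)(u - 3)(u + 3) = 0 at u ∈ {-3, 0, 3, 4}; ∂L/∂v = 45(v - 3)(v - 1)(v + 1)(v + 3) = 0 at v ∈ {-3, -1, 1, 3}.
The Hessian is diagonal: diag(L_uu, L_vv). Second derivatives: L_uu(-3)=630, L_uu(0)=-180, L_uu(3)=90, L_uu(4)=-140; L_vv(-3)=-2160, L_vv(-1)=720, L_vv(1)=-720, L_vv(3)=2160.
Local minima occur where both diagonal entries positive: (-3, -1), (-3, 3), (3, -1), (3, 3). Count: 4.

4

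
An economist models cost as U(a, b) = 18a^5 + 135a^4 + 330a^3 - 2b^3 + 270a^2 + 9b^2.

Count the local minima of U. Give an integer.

U separates as a function of a plus a function of b, so ∇U=0 decouples.
∂U/∂a = 90a(a + 1)(a + 2)(a + 3) = 0 at a ∈ {-3, -2, -1, 0}; ∂U/∂b = -6b(b - 3) = 0 at b ∈ {0, 3}.
The Hessian is diagonal: diag(U_aa, U_bb). Second derivatives: U_aa(-3)=-540, U_aa(-2)=180, U_aa(-1)=-180, U_aa(0)=540; U_bb(0)=18, U_bb(3)=-18.
Local minima occur where both diagonal entries positive: (-2, 0), (0, 0). Count: 2.

2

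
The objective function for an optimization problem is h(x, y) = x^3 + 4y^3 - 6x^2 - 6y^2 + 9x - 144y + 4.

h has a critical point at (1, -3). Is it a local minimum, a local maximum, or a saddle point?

local maximum

The mixed partial ∂²h/∂x∂y is 0, so the Hessian at any point is diag(h_xx, h_yy) = diag(6(x - 2), 12(2y - 1)).
At (1, -3): H = diag(-6, -84).
Both eigenvalues are negative, so H is negative definite: a local maximum.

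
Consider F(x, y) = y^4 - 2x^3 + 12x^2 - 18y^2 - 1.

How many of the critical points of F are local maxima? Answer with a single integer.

1

F separates as a function of x plus a function of y, so ∇F=0 decouples.
∂F/∂x = -6x(x - 4) = 0 at x ∈ {0, 4}; ∂F/∂y = 4y(y - 3)(y + 3) = 0 at y ∈ {-3, 0, 3}.
The Hessian is diagonal: diag(F_xx, F_yy). Second derivatives: F_xx(0)=24, F_xx(4)=-24; F_yy(-3)=72, F_yy(0)=-36, F_yy(3)=72.
Local maxima occur where both diagonal entries negative: (4, 0). Count: 1.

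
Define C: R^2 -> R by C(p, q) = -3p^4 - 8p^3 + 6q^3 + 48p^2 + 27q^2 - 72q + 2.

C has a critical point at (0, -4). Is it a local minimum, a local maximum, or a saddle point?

The mixed partial ∂²C/∂p∂q is 0, so the Hessian at any point is diag(C_pp, C_qq) = diag(12(-3p^2 - 4p + 8), 18(2q + 3)).
At (0, -4): H = diag(96, -90).
The eigenvalues have opposite signs, so H is indefinite: a saddle point.

saddle point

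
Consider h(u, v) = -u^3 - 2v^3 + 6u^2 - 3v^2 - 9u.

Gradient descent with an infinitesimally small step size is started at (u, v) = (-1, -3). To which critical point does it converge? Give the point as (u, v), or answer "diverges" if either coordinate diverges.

h is separable, so gradient descent decouples: u follows -∂h/∂u, v follows -∂h/∂v.
∂h/∂u = -3(u - 3)(u - 1); at u=-1 this is -24, so u increases.
∂h/∂v = -6v(v + 1); at v=-3 this is -36, so v increases.
u converges to its nearest critical value 1 (a local min of the u-part); v converges to -1. The iterate converges to (1, -1).

(1, -1)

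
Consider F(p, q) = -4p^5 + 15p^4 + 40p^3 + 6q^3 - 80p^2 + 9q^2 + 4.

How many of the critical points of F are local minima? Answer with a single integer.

F separates as a function of p plus a function of q, so ∇F=0 decouples.
∂F/∂p = -20p(p - 4)(p - 1)(p + 2) = 0 at p ∈ {-2, 0, 1, 4}; ∂F/∂q = 18q(q + 1) = 0 at q ∈ {-1, 0}.
The Hessian is diagonal: diag(F_pp, F_qq). Second derivatives: F_pp(-2)=720, F_pp(0)=-160, F_pp(1)=180, F_pp(4)=-1440; F_qq(-1)=-18, F_qq(0)=18.
Local minima occur where both diagonal entries positive: (-2, 0), (1, 0). Count: 2.

2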